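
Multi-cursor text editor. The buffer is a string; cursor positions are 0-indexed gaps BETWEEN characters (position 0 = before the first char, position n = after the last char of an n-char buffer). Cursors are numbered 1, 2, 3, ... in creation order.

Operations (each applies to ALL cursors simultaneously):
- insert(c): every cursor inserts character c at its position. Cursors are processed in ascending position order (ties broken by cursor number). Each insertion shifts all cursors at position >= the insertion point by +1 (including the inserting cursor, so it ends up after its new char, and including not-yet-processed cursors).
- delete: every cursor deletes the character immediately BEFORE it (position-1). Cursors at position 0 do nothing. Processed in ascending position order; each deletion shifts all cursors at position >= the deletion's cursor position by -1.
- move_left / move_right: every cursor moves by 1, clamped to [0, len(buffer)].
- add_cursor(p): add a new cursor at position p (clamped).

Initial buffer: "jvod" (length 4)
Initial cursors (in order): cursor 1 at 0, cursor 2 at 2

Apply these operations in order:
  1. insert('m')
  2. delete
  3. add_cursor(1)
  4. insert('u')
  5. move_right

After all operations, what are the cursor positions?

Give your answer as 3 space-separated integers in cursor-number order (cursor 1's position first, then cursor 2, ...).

After op 1 (insert('m')): buffer="mjvmod" (len 6), cursors c1@1 c2@4, authorship 1..2..
After op 2 (delete): buffer="jvod" (len 4), cursors c1@0 c2@2, authorship ....
After op 3 (add_cursor(1)): buffer="jvod" (len 4), cursors c1@0 c3@1 c2@2, authorship ....
After op 4 (insert('u')): buffer="ujuvuod" (len 7), cursors c1@1 c3@3 c2@5, authorship 1.3.2..
After op 5 (move_right): buffer="ujuvuod" (len 7), cursors c1@2 c3@4 c2@6, authorship 1.3.2..

Answer: 2 6 4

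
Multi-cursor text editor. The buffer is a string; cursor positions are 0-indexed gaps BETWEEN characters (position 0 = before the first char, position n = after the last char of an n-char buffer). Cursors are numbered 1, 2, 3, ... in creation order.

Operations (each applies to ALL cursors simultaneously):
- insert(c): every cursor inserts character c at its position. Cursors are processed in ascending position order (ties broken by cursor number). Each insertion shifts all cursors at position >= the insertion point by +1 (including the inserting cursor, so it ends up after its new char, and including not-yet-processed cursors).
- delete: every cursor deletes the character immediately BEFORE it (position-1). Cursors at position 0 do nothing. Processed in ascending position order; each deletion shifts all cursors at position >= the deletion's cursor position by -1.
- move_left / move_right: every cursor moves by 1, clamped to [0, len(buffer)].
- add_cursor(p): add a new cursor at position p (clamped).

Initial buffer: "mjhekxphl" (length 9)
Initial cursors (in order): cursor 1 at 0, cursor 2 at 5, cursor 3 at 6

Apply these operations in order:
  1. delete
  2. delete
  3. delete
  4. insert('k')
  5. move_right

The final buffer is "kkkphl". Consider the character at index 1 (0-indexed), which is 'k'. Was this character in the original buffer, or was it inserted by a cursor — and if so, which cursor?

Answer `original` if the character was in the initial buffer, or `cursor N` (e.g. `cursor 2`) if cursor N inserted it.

Answer: cursor 2

Derivation:
After op 1 (delete): buffer="mjhephl" (len 7), cursors c1@0 c2@4 c3@4, authorship .......
After op 2 (delete): buffer="mjphl" (len 5), cursors c1@0 c2@2 c3@2, authorship .....
After op 3 (delete): buffer="phl" (len 3), cursors c1@0 c2@0 c3@0, authorship ...
After op 4 (insert('k')): buffer="kkkphl" (len 6), cursors c1@3 c2@3 c3@3, authorship 123...
After op 5 (move_right): buffer="kkkphl" (len 6), cursors c1@4 c2@4 c3@4, authorship 123...
Authorship (.=original, N=cursor N): 1 2 3 . . .
Index 1: author = 2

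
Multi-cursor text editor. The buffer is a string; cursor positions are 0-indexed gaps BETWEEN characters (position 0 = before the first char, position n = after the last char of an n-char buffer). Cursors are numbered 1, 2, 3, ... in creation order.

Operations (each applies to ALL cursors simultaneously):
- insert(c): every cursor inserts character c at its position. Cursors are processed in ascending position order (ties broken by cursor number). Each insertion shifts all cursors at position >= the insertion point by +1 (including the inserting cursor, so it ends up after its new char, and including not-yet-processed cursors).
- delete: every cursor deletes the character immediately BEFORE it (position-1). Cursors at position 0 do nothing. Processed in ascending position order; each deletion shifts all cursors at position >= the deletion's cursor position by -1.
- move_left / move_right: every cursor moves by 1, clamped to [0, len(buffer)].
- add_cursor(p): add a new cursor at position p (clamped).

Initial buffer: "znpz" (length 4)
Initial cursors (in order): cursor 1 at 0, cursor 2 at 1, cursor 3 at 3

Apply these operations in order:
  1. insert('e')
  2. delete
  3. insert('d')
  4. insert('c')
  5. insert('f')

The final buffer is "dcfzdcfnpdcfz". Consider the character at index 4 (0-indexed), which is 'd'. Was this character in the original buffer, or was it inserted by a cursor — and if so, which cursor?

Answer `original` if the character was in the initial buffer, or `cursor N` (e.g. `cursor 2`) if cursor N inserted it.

Answer: cursor 2

Derivation:
After op 1 (insert('e')): buffer="ezenpez" (len 7), cursors c1@1 c2@3 c3@6, authorship 1.2..3.
After op 2 (delete): buffer="znpz" (len 4), cursors c1@0 c2@1 c3@3, authorship ....
After op 3 (insert('d')): buffer="dzdnpdz" (len 7), cursors c1@1 c2@3 c3@6, authorship 1.2..3.
After op 4 (insert('c')): buffer="dczdcnpdcz" (len 10), cursors c1@2 c2@5 c3@9, authorship 11.22..33.
After op 5 (insert('f')): buffer="dcfzdcfnpdcfz" (len 13), cursors c1@3 c2@7 c3@12, authorship 111.222..333.
Authorship (.=original, N=cursor N): 1 1 1 . 2 2 2 . . 3 3 3 .
Index 4: author = 2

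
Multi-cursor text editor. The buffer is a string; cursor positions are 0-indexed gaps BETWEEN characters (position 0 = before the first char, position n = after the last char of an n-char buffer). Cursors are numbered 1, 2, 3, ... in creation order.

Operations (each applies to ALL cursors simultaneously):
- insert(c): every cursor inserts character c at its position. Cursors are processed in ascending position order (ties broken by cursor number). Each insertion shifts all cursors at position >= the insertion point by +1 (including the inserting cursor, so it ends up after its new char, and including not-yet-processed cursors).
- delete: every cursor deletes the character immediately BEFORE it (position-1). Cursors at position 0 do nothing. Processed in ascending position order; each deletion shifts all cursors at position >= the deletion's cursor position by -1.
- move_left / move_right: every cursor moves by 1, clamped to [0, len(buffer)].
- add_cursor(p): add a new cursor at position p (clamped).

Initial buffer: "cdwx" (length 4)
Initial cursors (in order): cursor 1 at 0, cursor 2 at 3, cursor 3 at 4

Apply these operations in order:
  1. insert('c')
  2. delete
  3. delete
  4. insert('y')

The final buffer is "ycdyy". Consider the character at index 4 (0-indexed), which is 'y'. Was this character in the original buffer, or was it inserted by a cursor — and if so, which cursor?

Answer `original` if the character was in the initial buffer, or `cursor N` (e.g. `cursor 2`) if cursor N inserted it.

Answer: cursor 3

Derivation:
After op 1 (insert('c')): buffer="ccdwcxc" (len 7), cursors c1@1 c2@5 c3@7, authorship 1...2.3
After op 2 (delete): buffer="cdwx" (len 4), cursors c1@0 c2@3 c3@4, authorship ....
After op 3 (delete): buffer="cd" (len 2), cursors c1@0 c2@2 c3@2, authorship ..
After op 4 (insert('y')): buffer="ycdyy" (len 5), cursors c1@1 c2@5 c3@5, authorship 1..23
Authorship (.=original, N=cursor N): 1 . . 2 3
Index 4: author = 3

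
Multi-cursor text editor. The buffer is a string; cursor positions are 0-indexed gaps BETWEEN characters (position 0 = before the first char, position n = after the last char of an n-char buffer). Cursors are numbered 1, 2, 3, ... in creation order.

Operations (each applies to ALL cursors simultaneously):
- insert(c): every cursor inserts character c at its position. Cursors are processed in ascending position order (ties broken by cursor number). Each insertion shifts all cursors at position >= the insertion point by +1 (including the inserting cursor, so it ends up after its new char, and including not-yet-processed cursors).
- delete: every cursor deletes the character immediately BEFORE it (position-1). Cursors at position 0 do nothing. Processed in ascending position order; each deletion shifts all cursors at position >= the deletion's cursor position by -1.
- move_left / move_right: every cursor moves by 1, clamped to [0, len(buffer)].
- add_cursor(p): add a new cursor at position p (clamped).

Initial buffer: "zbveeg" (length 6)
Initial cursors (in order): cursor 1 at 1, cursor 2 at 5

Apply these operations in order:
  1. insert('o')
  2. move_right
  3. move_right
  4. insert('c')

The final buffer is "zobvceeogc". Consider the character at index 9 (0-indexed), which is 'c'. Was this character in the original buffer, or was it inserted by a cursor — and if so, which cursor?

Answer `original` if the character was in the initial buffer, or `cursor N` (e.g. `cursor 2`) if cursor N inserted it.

After op 1 (insert('o')): buffer="zobveeog" (len 8), cursors c1@2 c2@7, authorship .1....2.
After op 2 (move_right): buffer="zobveeog" (len 8), cursors c1@3 c2@8, authorship .1....2.
After op 3 (move_right): buffer="zobveeog" (len 8), cursors c1@4 c2@8, authorship .1....2.
After op 4 (insert('c')): buffer="zobvceeogc" (len 10), cursors c1@5 c2@10, authorship .1..1..2.2
Authorship (.=original, N=cursor N): . 1 . . 1 . . 2 . 2
Index 9: author = 2

Answer: cursor 2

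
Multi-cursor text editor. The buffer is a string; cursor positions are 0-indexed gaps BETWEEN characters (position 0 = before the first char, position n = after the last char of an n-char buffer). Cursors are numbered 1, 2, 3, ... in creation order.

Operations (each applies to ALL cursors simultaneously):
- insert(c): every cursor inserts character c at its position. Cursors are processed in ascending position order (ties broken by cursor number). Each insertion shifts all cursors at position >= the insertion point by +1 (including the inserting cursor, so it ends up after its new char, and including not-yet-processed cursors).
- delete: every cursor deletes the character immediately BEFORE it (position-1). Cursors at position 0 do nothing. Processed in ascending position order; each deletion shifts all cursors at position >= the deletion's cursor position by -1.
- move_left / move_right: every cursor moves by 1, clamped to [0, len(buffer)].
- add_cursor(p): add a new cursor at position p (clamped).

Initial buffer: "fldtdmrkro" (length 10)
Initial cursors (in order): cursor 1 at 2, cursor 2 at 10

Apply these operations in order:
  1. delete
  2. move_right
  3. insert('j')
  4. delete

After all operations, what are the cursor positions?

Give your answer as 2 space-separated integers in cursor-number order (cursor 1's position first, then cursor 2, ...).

After op 1 (delete): buffer="fdtdmrkr" (len 8), cursors c1@1 c2@8, authorship ........
After op 2 (move_right): buffer="fdtdmrkr" (len 8), cursors c1@2 c2@8, authorship ........
After op 3 (insert('j')): buffer="fdjtdmrkrj" (len 10), cursors c1@3 c2@10, authorship ..1......2
After op 4 (delete): buffer="fdtdmrkr" (len 8), cursors c1@2 c2@8, authorship ........

Answer: 2 8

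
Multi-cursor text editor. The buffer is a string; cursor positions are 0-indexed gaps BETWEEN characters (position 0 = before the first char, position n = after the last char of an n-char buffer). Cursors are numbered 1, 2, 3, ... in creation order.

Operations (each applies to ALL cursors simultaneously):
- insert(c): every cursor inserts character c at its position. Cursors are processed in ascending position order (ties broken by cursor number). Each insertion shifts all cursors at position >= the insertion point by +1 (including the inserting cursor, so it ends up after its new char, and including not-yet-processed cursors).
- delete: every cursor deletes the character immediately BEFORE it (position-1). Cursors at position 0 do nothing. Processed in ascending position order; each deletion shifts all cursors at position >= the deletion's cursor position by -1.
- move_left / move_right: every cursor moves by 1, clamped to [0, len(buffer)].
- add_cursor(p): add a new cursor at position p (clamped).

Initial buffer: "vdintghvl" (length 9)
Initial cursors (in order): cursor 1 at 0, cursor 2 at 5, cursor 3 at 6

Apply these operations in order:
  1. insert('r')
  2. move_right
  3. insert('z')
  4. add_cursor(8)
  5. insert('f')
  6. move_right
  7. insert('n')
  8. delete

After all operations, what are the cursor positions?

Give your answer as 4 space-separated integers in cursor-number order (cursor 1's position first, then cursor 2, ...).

After op 1 (insert('r')): buffer="rvdintrgrhvl" (len 12), cursors c1@1 c2@7 c3@9, authorship 1.....2.3...
After op 2 (move_right): buffer="rvdintrgrhvl" (len 12), cursors c1@2 c2@8 c3@10, authorship 1.....2.3...
After op 3 (insert('z')): buffer="rvzdintrgzrhzvl" (len 15), cursors c1@3 c2@10 c3@13, authorship 1.1....2.23.3..
After op 4 (add_cursor(8)): buffer="rvzdintrgzrhzvl" (len 15), cursors c1@3 c4@8 c2@10 c3@13, authorship 1.1....2.23.3..
After op 5 (insert('f')): buffer="rvzfdintrfgzfrhzfvl" (len 19), cursors c1@4 c4@10 c2@13 c3@17, authorship 1.11....24.223.33..
After op 6 (move_right): buffer="rvzfdintrfgzfrhzfvl" (len 19), cursors c1@5 c4@11 c2@14 c3@18, authorship 1.11....24.223.33..
After op 7 (insert('n')): buffer="rvzfdnintrfgnzfrnhzfvnl" (len 23), cursors c1@6 c4@13 c2@17 c3@22, authorship 1.11.1...24.42232.33.3.
After op 8 (delete): buffer="rvzfdintrfgzfrhzfvl" (len 19), cursors c1@5 c4@11 c2@14 c3@18, authorship 1.11....24.223.33..

Answer: 5 14 18 11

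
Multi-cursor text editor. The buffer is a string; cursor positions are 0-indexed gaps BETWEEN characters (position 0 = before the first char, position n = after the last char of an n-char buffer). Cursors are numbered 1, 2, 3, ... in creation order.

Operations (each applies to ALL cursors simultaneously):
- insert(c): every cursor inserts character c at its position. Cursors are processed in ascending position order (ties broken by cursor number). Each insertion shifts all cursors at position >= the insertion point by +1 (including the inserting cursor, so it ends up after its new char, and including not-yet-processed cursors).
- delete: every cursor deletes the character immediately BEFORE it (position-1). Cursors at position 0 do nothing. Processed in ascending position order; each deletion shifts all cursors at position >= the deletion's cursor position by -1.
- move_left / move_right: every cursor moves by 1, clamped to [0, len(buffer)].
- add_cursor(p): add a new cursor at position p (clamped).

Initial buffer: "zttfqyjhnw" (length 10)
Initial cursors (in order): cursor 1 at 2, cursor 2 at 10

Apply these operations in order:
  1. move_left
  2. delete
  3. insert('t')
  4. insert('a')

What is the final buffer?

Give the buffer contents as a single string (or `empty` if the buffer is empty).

Answer: tattfqyjhtaw

Derivation:
After op 1 (move_left): buffer="zttfqyjhnw" (len 10), cursors c1@1 c2@9, authorship ..........
After op 2 (delete): buffer="ttfqyjhw" (len 8), cursors c1@0 c2@7, authorship ........
After op 3 (insert('t')): buffer="tttfqyjhtw" (len 10), cursors c1@1 c2@9, authorship 1.......2.
After op 4 (insert('a')): buffer="tattfqyjhtaw" (len 12), cursors c1@2 c2@11, authorship 11.......22.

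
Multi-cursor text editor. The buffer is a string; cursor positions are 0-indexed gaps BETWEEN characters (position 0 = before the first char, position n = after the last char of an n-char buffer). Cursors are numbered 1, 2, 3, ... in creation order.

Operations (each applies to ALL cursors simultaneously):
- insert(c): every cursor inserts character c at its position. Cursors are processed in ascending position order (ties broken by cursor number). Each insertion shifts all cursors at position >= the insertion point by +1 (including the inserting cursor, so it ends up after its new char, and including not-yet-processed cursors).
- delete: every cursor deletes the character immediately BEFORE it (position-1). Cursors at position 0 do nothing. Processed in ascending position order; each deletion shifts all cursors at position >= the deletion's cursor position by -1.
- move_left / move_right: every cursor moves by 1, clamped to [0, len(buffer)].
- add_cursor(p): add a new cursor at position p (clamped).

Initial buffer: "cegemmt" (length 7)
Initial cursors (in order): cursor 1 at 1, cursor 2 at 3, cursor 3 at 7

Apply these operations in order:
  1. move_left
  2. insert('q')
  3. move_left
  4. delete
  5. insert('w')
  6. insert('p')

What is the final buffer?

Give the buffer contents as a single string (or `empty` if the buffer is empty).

After op 1 (move_left): buffer="cegemmt" (len 7), cursors c1@0 c2@2 c3@6, authorship .......
After op 2 (insert('q')): buffer="qceqgemmqt" (len 10), cursors c1@1 c2@4 c3@9, authorship 1..2....3.
After op 3 (move_left): buffer="qceqgemmqt" (len 10), cursors c1@0 c2@3 c3@8, authorship 1..2....3.
After op 4 (delete): buffer="qcqgemqt" (len 8), cursors c1@0 c2@2 c3@6, authorship 1.2...3.
After op 5 (insert('w')): buffer="wqcwqgemwqt" (len 11), cursors c1@1 c2@4 c3@9, authorship 11.22...33.
After op 6 (insert('p')): buffer="wpqcwpqgemwpqt" (len 14), cursors c1@2 c2@6 c3@12, authorship 111.222...333.

Answer: wpqcwpqgemwpqt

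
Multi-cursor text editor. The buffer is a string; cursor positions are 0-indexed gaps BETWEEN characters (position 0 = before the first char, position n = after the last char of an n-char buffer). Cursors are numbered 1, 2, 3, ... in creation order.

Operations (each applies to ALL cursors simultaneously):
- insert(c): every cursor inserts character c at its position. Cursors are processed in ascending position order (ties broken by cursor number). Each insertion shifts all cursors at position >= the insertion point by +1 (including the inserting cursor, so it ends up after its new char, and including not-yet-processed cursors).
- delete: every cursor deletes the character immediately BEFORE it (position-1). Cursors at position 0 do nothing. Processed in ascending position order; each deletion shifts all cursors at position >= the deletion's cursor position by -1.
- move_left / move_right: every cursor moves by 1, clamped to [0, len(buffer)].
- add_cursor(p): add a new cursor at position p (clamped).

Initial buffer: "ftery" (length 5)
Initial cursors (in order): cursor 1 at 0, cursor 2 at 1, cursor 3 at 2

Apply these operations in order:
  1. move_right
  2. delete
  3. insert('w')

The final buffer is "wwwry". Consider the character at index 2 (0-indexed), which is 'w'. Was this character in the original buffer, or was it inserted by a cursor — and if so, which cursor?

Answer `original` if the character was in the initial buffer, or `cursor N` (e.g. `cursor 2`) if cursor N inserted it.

Answer: cursor 3

Derivation:
After op 1 (move_right): buffer="ftery" (len 5), cursors c1@1 c2@2 c3@3, authorship .....
After op 2 (delete): buffer="ry" (len 2), cursors c1@0 c2@0 c3@0, authorship ..
After op 3 (insert('w')): buffer="wwwry" (len 5), cursors c1@3 c2@3 c3@3, authorship 123..
Authorship (.=original, N=cursor N): 1 2 3 . .
Index 2: author = 3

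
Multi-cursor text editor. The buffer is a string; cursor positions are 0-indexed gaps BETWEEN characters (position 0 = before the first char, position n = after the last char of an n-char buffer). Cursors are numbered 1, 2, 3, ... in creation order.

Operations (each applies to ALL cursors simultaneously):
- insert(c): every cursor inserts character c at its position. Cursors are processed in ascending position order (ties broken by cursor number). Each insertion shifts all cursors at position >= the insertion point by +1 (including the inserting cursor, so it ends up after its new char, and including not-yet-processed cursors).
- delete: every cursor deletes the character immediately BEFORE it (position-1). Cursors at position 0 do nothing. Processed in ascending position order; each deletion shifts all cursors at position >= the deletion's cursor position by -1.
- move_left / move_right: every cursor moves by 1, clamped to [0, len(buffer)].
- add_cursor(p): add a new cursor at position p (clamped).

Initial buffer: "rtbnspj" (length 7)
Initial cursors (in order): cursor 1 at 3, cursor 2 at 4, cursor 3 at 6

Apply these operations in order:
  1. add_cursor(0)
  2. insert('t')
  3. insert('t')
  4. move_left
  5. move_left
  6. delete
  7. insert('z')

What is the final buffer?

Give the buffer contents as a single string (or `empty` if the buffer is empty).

Answer: zttrtzttzttszttj

Derivation:
After op 1 (add_cursor(0)): buffer="rtbnspj" (len 7), cursors c4@0 c1@3 c2@4 c3@6, authorship .......
After op 2 (insert('t')): buffer="trtbtntsptj" (len 11), cursors c4@1 c1@5 c2@7 c3@10, authorship 4...1.2..3.
After op 3 (insert('t')): buffer="ttrtbttnttspttj" (len 15), cursors c4@2 c1@7 c2@10 c3@14, authorship 44...11.22..33.
After op 4 (move_left): buffer="ttrtbttnttspttj" (len 15), cursors c4@1 c1@6 c2@9 c3@13, authorship 44...11.22..33.
After op 5 (move_left): buffer="ttrtbttnttspttj" (len 15), cursors c4@0 c1@5 c2@8 c3@12, authorship 44...11.22..33.
After op 6 (delete): buffer="ttrtttttsttj" (len 12), cursors c4@0 c1@4 c2@6 c3@9, authorship 44..1122.33.
After op 7 (insert('z')): buffer="zttrtzttzttszttj" (len 16), cursors c4@1 c1@6 c2@9 c3@13, authorship 444..111222.333.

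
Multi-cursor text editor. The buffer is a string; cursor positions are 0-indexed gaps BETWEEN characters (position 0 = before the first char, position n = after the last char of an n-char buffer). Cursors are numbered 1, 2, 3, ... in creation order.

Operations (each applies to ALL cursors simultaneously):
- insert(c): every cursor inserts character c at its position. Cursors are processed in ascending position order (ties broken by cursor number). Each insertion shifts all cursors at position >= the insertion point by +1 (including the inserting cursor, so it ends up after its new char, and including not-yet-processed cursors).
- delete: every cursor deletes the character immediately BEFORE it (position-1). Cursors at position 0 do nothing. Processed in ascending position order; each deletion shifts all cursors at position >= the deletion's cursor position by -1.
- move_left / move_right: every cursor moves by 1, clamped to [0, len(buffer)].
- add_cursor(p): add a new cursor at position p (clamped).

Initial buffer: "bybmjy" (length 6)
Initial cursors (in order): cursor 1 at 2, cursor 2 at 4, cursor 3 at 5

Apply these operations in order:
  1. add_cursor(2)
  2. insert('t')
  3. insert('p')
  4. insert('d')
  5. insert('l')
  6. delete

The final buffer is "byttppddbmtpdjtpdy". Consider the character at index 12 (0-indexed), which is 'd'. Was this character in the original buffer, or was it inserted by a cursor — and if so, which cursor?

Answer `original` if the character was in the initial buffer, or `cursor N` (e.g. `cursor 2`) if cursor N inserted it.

Answer: cursor 2

Derivation:
After op 1 (add_cursor(2)): buffer="bybmjy" (len 6), cursors c1@2 c4@2 c2@4 c3@5, authorship ......
After op 2 (insert('t')): buffer="byttbmtjty" (len 10), cursors c1@4 c4@4 c2@7 c3@9, authorship ..14..2.3.
After op 3 (insert('p')): buffer="byttppbmtpjtpy" (len 14), cursors c1@6 c4@6 c2@10 c3@13, authorship ..1414..22.33.
After op 4 (insert('d')): buffer="byttppddbmtpdjtpdy" (len 18), cursors c1@8 c4@8 c2@13 c3@17, authorship ..141414..222.333.
After op 5 (insert('l')): buffer="byttppddllbmtpdljtpdly" (len 22), cursors c1@10 c4@10 c2@16 c3@21, authorship ..14141414..2222.3333.
After op 6 (delete): buffer="byttppddbmtpdjtpdy" (len 18), cursors c1@8 c4@8 c2@13 c3@17, authorship ..141414..222.333.
Authorship (.=original, N=cursor N): . . 1 4 1 4 1 4 . . 2 2 2 . 3 3 3 .
Index 12: author = 2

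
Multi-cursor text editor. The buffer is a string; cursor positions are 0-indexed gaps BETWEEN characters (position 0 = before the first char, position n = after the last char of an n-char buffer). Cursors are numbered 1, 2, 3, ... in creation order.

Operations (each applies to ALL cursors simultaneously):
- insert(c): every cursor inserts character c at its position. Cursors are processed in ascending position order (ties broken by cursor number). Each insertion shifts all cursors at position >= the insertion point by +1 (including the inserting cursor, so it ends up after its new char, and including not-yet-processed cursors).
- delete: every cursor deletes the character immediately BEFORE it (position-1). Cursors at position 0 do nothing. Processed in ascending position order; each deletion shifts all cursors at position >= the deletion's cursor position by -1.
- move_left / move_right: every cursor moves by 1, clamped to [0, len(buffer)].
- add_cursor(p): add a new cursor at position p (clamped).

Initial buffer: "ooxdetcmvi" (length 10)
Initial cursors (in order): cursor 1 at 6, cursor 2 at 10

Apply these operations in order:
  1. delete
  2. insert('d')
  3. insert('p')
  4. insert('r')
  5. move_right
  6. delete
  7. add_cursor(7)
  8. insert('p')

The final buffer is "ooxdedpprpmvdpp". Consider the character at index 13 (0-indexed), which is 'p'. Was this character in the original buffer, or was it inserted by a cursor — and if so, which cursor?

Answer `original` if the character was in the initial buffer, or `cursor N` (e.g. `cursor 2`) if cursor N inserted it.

After op 1 (delete): buffer="ooxdecmv" (len 8), cursors c1@5 c2@8, authorship ........
After op 2 (insert('d')): buffer="ooxdedcmvd" (len 10), cursors c1@6 c2@10, authorship .....1...2
After op 3 (insert('p')): buffer="ooxdedpcmvdp" (len 12), cursors c1@7 c2@12, authorship .....11...22
After op 4 (insert('r')): buffer="ooxdedprcmvdpr" (len 14), cursors c1@8 c2@14, authorship .....111...222
After op 5 (move_right): buffer="ooxdedprcmvdpr" (len 14), cursors c1@9 c2@14, authorship .....111...222
After op 6 (delete): buffer="ooxdedprmvdp" (len 12), cursors c1@8 c2@12, authorship .....111..22
After op 7 (add_cursor(7)): buffer="ooxdedprmvdp" (len 12), cursors c3@7 c1@8 c2@12, authorship .....111..22
After op 8 (insert('p')): buffer="ooxdedpprpmvdpp" (len 15), cursors c3@8 c1@10 c2@15, authorship .....11311..222
Authorship (.=original, N=cursor N): . . . . . 1 1 3 1 1 . . 2 2 2
Index 13: author = 2

Answer: cursor 2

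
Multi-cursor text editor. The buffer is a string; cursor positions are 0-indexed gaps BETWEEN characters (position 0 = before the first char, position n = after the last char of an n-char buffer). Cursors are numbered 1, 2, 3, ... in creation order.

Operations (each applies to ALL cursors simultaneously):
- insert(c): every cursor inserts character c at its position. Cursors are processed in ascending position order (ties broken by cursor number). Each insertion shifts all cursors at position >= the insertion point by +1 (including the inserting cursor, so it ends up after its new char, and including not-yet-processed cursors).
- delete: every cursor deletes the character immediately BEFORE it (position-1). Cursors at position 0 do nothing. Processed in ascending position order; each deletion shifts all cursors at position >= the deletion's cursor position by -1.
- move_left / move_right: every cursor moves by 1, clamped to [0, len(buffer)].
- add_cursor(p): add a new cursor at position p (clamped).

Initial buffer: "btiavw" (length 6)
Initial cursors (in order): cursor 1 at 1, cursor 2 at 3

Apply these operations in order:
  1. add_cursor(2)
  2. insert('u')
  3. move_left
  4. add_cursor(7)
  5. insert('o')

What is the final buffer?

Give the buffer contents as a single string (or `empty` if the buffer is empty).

After op 1 (add_cursor(2)): buffer="btiavw" (len 6), cursors c1@1 c3@2 c2@3, authorship ......
After op 2 (insert('u')): buffer="butuiuavw" (len 9), cursors c1@2 c3@4 c2@6, authorship .1.3.2...
After op 3 (move_left): buffer="butuiuavw" (len 9), cursors c1@1 c3@3 c2@5, authorship .1.3.2...
After op 4 (add_cursor(7)): buffer="butuiuavw" (len 9), cursors c1@1 c3@3 c2@5 c4@7, authorship .1.3.2...
After op 5 (insert('o')): buffer="boutouiouaovw" (len 13), cursors c1@2 c3@5 c2@8 c4@11, authorship .11.33.22.4..

Answer: boutouiouaovw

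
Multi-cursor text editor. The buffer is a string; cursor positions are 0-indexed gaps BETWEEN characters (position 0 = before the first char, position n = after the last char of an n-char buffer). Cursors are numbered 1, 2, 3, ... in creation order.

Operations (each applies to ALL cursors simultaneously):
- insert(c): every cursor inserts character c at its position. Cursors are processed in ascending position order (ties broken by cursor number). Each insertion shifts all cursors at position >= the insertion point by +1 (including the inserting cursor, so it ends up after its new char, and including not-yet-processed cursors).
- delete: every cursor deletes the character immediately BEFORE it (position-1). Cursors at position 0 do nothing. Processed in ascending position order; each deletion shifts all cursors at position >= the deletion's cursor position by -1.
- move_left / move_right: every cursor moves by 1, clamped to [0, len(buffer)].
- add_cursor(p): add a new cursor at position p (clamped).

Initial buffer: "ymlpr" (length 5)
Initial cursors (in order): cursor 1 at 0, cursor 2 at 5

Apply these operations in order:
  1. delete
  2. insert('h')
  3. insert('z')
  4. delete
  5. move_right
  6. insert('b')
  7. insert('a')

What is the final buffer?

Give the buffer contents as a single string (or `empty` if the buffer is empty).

After op 1 (delete): buffer="ymlp" (len 4), cursors c1@0 c2@4, authorship ....
After op 2 (insert('h')): buffer="hymlph" (len 6), cursors c1@1 c2@6, authorship 1....2
After op 3 (insert('z')): buffer="hzymlphz" (len 8), cursors c1@2 c2@8, authorship 11....22
After op 4 (delete): buffer="hymlph" (len 6), cursors c1@1 c2@6, authorship 1....2
After op 5 (move_right): buffer="hymlph" (len 6), cursors c1@2 c2@6, authorship 1....2
After op 6 (insert('b')): buffer="hybmlphb" (len 8), cursors c1@3 c2@8, authorship 1.1...22
After op 7 (insert('a')): buffer="hybamlphba" (len 10), cursors c1@4 c2@10, authorship 1.11...222

Answer: hybamlphba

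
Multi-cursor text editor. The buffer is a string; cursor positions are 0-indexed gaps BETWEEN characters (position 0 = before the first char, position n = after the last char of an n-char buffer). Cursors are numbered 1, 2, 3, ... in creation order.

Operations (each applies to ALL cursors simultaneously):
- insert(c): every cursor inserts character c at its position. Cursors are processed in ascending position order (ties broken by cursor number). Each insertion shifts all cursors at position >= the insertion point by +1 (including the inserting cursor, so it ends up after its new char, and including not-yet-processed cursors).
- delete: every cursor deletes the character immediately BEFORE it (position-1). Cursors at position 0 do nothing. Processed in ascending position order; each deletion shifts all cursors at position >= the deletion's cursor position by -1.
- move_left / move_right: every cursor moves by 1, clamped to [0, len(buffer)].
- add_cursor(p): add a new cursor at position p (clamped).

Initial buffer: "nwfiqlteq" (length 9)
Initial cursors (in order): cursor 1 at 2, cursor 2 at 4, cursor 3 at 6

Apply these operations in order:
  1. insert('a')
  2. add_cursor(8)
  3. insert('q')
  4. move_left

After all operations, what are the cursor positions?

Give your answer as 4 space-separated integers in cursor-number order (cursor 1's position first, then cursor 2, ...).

After op 1 (insert('a')): buffer="nwafiaqlateq" (len 12), cursors c1@3 c2@6 c3@9, authorship ..1..2..3...
After op 2 (add_cursor(8)): buffer="nwafiaqlateq" (len 12), cursors c1@3 c2@6 c4@8 c3@9, authorship ..1..2..3...
After op 3 (insert('q')): buffer="nwaqfiaqqlqaqteq" (len 16), cursors c1@4 c2@8 c4@11 c3@13, authorship ..11..22..433...
After op 4 (move_left): buffer="nwaqfiaqqlqaqteq" (len 16), cursors c1@3 c2@7 c4@10 c3@12, authorship ..11..22..433...

Answer: 3 7 12 10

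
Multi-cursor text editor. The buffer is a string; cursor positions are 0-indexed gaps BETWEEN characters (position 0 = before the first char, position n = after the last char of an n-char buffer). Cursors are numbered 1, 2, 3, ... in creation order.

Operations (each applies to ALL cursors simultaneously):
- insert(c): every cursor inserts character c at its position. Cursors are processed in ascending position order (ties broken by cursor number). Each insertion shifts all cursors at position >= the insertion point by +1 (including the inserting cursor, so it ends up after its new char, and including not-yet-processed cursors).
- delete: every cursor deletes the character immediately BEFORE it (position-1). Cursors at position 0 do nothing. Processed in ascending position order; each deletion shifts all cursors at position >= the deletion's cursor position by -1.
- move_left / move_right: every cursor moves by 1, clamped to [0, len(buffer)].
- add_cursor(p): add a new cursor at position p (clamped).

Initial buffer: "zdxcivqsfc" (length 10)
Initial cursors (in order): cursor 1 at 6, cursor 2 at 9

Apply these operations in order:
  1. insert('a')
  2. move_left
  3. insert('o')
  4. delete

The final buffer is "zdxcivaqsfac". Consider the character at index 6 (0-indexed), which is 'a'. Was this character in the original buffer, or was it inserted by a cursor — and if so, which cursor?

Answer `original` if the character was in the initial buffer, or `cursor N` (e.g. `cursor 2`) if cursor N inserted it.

After op 1 (insert('a')): buffer="zdxcivaqsfac" (len 12), cursors c1@7 c2@11, authorship ......1...2.
After op 2 (move_left): buffer="zdxcivaqsfac" (len 12), cursors c1@6 c2@10, authorship ......1...2.
After op 3 (insert('o')): buffer="zdxcivoaqsfoac" (len 14), cursors c1@7 c2@12, authorship ......11...22.
After op 4 (delete): buffer="zdxcivaqsfac" (len 12), cursors c1@6 c2@10, authorship ......1...2.
Authorship (.=original, N=cursor N): . . . . . . 1 . . . 2 .
Index 6: author = 1

Answer: cursor 1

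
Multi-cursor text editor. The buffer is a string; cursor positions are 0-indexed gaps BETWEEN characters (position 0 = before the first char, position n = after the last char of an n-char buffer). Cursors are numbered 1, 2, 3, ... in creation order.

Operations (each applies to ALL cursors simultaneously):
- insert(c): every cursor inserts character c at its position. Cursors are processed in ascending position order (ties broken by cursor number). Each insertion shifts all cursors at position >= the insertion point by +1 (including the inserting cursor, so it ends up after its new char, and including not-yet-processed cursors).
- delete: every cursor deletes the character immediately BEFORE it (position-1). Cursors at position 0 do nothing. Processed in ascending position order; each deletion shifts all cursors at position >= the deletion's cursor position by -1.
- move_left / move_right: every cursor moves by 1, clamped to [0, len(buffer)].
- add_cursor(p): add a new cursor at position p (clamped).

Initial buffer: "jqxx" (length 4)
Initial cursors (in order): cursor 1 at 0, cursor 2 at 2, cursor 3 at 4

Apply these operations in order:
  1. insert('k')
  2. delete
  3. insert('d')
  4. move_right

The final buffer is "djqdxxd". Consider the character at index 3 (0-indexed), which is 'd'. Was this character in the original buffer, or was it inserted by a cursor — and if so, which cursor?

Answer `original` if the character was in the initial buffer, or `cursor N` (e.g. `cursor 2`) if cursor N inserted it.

Answer: cursor 2

Derivation:
After op 1 (insert('k')): buffer="kjqkxxk" (len 7), cursors c1@1 c2@4 c3@7, authorship 1..2..3
After op 2 (delete): buffer="jqxx" (len 4), cursors c1@0 c2@2 c3@4, authorship ....
After op 3 (insert('d')): buffer="djqdxxd" (len 7), cursors c1@1 c2@4 c3@7, authorship 1..2..3
After op 4 (move_right): buffer="djqdxxd" (len 7), cursors c1@2 c2@5 c3@7, authorship 1..2..3
Authorship (.=original, N=cursor N): 1 . . 2 . . 3
Index 3: author = 2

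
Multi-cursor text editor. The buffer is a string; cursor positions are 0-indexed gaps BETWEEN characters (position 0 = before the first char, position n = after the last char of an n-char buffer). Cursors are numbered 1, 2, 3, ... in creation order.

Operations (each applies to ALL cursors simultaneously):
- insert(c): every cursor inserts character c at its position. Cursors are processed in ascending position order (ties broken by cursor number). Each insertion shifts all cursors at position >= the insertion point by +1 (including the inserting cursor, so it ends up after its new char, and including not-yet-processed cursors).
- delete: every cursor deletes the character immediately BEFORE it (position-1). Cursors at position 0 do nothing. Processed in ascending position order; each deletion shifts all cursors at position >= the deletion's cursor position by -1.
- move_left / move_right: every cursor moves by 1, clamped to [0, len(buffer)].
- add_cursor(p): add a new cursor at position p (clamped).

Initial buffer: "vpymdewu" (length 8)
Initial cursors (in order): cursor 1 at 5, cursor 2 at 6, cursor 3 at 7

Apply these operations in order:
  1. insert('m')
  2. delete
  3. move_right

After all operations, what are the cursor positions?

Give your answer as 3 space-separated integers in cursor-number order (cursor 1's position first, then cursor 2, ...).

After op 1 (insert('m')): buffer="vpymdmemwmu" (len 11), cursors c1@6 c2@8 c3@10, authorship .....1.2.3.
After op 2 (delete): buffer="vpymdewu" (len 8), cursors c1@5 c2@6 c3@7, authorship ........
After op 3 (move_right): buffer="vpymdewu" (len 8), cursors c1@6 c2@7 c3@8, authorship ........

Answer: 6 7 8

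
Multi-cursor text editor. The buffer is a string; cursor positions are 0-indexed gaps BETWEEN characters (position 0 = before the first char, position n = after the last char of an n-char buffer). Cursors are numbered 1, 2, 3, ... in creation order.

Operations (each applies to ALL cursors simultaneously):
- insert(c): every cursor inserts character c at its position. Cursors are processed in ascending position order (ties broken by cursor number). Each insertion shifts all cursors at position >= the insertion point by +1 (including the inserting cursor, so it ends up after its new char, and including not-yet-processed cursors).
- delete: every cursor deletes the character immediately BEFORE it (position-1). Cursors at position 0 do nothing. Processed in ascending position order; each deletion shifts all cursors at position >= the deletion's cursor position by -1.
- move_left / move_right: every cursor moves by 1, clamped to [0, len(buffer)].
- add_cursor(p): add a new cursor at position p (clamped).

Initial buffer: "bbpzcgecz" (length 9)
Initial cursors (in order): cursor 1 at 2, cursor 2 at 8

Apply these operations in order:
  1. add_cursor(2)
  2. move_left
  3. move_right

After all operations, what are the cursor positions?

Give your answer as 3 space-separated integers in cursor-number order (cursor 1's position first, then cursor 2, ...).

After op 1 (add_cursor(2)): buffer="bbpzcgecz" (len 9), cursors c1@2 c3@2 c2@8, authorship .........
After op 2 (move_left): buffer="bbpzcgecz" (len 9), cursors c1@1 c3@1 c2@7, authorship .........
After op 3 (move_right): buffer="bbpzcgecz" (len 9), cursors c1@2 c3@2 c2@8, authorship .........

Answer: 2 8 2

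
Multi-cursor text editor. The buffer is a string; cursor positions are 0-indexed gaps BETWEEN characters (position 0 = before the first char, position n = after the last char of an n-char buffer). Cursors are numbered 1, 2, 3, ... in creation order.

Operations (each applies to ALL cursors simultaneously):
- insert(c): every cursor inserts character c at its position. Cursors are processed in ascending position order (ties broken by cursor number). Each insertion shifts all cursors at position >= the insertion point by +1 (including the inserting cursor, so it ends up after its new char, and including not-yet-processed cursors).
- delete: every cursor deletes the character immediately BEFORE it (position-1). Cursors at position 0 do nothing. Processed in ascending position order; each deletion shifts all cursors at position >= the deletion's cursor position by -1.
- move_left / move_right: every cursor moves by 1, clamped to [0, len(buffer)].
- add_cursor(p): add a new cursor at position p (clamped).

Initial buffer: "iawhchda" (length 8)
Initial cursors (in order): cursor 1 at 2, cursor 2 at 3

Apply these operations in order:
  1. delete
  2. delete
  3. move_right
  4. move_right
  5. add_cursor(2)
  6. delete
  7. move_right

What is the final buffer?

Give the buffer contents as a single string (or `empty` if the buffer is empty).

Answer: hda

Derivation:
After op 1 (delete): buffer="ihchda" (len 6), cursors c1@1 c2@1, authorship ......
After op 2 (delete): buffer="hchda" (len 5), cursors c1@0 c2@0, authorship .....
After op 3 (move_right): buffer="hchda" (len 5), cursors c1@1 c2@1, authorship .....
After op 4 (move_right): buffer="hchda" (len 5), cursors c1@2 c2@2, authorship .....
After op 5 (add_cursor(2)): buffer="hchda" (len 5), cursors c1@2 c2@2 c3@2, authorship .....
After op 6 (delete): buffer="hda" (len 3), cursors c1@0 c2@0 c3@0, authorship ...
After op 7 (move_right): buffer="hda" (len 3), cursors c1@1 c2@1 c3@1, authorship ...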